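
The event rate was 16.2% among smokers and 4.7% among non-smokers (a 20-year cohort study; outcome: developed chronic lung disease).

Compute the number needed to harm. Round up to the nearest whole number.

9

absolute risk difference = 0.115000
1 / 0.115000 = 8.696 → round up → 9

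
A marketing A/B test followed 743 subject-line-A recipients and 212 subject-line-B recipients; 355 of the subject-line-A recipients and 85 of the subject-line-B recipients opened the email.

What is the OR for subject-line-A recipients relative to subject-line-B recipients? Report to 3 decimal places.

OR = (355 × 127) / (388 × 85) = 45085/32980 ≈ 1.367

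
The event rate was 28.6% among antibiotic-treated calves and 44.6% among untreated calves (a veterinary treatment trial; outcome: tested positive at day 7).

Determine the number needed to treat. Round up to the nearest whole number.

NNT: 7

absolute risk difference = 0.160000
1 / 0.160000 = 6.250 → round up → 7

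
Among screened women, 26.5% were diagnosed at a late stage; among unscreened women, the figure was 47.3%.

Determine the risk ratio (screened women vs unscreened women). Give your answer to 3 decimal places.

RR = 0.2650 / 0.4730 = 0.560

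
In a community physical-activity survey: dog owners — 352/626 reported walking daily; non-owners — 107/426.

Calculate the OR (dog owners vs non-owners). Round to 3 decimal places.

odds, dog owners = 352/274 = 1.2847
odds, non-owners = 107/319 = 0.3354
OR = 1.2847 / 0.3354 = 3.830

OR ≈ 3.830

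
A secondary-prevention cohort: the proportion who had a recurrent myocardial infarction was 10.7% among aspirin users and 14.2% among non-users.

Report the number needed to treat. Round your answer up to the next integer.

NNT: 29

absolute risk difference = 0.035000
1 / 0.035000 = 28.571 → round up → 29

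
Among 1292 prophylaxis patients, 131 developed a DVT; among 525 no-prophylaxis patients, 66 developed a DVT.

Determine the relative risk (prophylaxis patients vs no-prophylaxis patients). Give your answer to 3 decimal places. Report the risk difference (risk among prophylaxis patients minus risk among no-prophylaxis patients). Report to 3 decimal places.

RR = 0.807; RD = -0.024

risk, prophylaxis patients = 131/1292 = 0.1014
risk, no-prophylaxis patients = 66/525 = 0.1257
RR = 0.1014 / 0.1257 = 0.807
risk difference = 0.1014 − 0.1257 = -0.024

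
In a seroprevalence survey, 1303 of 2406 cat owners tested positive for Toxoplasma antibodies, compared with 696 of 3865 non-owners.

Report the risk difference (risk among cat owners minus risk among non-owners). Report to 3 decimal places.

risk, cat owners = 1303/2406 = 0.5416
risk, non-owners = 696/3865 = 0.1801
risk difference = 0.5416 − 0.1801 = 0.361

0.361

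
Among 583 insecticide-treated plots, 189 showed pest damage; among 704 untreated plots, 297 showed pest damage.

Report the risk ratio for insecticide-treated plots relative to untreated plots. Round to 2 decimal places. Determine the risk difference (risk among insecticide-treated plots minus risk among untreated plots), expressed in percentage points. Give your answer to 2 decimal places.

RR = 0.77; RD = -9.77

risk, insecticide-treated plots = 189/583 = 0.3242
risk, untreated plots = 297/704 = 0.4219
RR = 0.3242 / 0.4219 = 0.77
risk difference = 0.3242 − 0.4219 = -0.0977 → -9.77 percentage points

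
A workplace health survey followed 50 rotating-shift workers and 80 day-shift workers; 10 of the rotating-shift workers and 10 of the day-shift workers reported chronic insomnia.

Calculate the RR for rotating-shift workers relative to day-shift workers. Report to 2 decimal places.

risk, rotating-shift workers = 10/50 = 0.2000
risk, day-shift workers = 10/80 = 0.1250
RR = 0.2000 / 0.1250 = 1.60

1.60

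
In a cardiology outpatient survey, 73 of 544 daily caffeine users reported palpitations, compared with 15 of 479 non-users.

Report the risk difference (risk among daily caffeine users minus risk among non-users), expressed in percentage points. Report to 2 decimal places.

RD = 10.29

risk, daily caffeine users = 73/544 = 0.13419
risk, non-users = 15/479 = 0.03132
risk difference = 0.13419 − 0.03132 = 0.10288 → 10.29 percentage points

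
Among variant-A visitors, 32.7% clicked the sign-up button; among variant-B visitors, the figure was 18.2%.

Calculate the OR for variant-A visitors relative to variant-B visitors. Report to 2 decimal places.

2.18

odds, variant-A visitors = 0.3270/0.6730 = 0.4859
odds, variant-B visitors = 0.1820/0.8180 = 0.2225
OR = 0.4859 / 0.2225 = 2.18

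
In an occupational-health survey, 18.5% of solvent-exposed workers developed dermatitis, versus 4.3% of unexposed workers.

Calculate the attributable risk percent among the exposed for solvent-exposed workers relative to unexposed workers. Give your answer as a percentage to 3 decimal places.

AR% = (0.18500 − 0.04300) / 0.18500 = 0.7676 → 76.757%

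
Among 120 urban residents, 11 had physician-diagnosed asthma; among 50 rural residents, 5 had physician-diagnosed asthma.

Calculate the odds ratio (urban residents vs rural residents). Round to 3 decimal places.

odds, urban residents = 11/109 = 0.1009
odds, rural residents = 5/45 = 0.1111
OR = 0.1009 / 0.1111 = 0.908

0.908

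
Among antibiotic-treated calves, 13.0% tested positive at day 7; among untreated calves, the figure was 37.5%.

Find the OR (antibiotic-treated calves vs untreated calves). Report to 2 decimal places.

odds, antibiotic-treated calves = 0.1300/0.8700 = 0.1494
odds, untreated calves = 0.3750/0.6250 = 0.6000
OR = 0.1494 / 0.6000 = 0.25

OR: 0.25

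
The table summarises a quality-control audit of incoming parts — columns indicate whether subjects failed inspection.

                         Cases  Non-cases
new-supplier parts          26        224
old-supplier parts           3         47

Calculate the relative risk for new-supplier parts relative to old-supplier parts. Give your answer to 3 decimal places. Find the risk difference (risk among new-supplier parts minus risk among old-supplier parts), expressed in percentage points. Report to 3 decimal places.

risk, new-supplier parts = 26/250 = 0.1040
risk, old-supplier parts = 3/50 = 0.0600
RR = 0.1040 / 0.0600 = 1.733
risk difference = 0.1040 − 0.0600 = 0.0440 → 4.400 percentage points

RR = 1.733; RD = 4.400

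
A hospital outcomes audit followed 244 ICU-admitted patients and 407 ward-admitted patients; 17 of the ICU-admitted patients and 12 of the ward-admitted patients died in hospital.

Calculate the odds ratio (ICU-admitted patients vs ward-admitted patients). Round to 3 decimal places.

OR = (17 × 395) / (227 × 12) = 6715/2724 ≈ 2.465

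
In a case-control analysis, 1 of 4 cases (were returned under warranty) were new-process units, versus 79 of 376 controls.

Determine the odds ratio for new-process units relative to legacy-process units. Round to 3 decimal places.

OR = 1.253

odds, new-process units = 1/79 = 0.01266
odds, legacy-process units = 3/297 = 0.01010
OR = 0.01266 / 0.01010 = 1.253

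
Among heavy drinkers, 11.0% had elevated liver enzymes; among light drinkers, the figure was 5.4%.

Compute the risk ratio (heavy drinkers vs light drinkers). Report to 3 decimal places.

RR = 0.1100 / 0.0540 = 2.037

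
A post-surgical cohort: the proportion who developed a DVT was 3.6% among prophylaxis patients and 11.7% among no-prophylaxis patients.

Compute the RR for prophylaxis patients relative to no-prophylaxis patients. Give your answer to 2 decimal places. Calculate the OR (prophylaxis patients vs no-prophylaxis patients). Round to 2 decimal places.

RR = 0.03600 / 0.11700 = 0.31
odds, prophylaxis patients = 0.03600/0.96400 = 0.03734
odds, no-prophylaxis patients = 0.11700/0.88300 = 0.13250
OR = 0.03734 / 0.13250 = 0.28

RR = 0.31; OR = 0.28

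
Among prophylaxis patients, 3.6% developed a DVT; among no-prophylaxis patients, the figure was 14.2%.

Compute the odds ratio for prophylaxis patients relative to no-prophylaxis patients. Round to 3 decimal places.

0.226

odds, prophylaxis patients = 0.03600/0.96400 = 0.03734
odds, no-prophylaxis patients = 0.14200/0.85800 = 0.16550
OR = 0.03734 / 0.16550 = 0.226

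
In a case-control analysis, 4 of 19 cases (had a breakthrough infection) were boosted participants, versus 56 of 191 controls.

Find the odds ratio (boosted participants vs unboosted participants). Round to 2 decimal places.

odds, boosted participants = 4/56 = 0.0714
odds, unboosted participants = 15/135 = 0.1111
OR = 0.0714 / 0.1111 = 0.64

OR = 0.64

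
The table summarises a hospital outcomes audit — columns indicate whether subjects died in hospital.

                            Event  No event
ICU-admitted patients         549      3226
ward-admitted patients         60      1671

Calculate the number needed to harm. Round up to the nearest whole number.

risk, ICU-admitted patients = 549/3775 = 0.145430
risk, ward-admitted patients = 60/1731 = 0.034662
absolute risk difference = 0.110768
1 / 0.110768 = 9.028 → round up → 10

10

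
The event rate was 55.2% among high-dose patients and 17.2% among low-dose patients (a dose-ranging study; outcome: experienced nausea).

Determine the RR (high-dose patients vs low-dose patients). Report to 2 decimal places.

RR = 0.5520 / 0.1720 = 3.21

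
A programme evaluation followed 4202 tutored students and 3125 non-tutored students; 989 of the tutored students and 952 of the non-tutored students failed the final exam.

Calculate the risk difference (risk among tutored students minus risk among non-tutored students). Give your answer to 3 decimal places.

risk, tutored students = 989/4202 = 0.2354
risk, non-tutored students = 952/3125 = 0.3046
risk difference = 0.2354 − 0.3046 = -0.069

RD = -0.069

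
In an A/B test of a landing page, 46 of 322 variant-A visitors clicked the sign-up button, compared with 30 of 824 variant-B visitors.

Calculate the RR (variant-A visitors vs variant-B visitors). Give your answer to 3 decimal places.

risk, variant-A visitors = 46/322 = 0.14286
risk, variant-B visitors = 30/824 = 0.03641
RR = 0.14286 / 0.03641 = 3.924

RR = 3.924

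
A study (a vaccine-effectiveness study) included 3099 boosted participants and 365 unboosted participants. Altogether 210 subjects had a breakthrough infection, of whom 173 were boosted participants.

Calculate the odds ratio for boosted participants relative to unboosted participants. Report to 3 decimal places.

0.524

boosted participants without the outcome: 3099 − 173 = 2926
unboosted participants with the outcome: 210 − 173 = 37
unboosted participants without the outcome: 365 − 37 = 328
OR = (173 × 328) / (2926 × 37) = 56744/108262 ≈ 0.524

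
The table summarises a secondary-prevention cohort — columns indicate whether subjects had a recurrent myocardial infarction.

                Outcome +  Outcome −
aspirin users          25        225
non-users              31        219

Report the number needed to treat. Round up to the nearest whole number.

42

risk, aspirin users = 25/250 = 0.100000
risk, non-users = 31/250 = 0.124000
absolute risk difference = 0.024000
1 / 0.024000 = 41.667 → round up → 42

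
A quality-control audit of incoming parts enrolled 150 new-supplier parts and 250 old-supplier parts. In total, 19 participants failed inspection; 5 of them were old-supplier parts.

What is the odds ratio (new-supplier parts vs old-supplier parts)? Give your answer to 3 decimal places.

OR = 5.044

new-supplier parts with the outcome: 19 − 5 = 14
new-supplier parts without the outcome: 150 − 14 = 136
old-supplier parts without the outcome: 250 − 5 = 245
odds, new-supplier parts = 14/136 = 0.10294
odds, old-supplier parts = 5/245 = 0.02041
OR = 0.10294 / 0.02041 = 5.044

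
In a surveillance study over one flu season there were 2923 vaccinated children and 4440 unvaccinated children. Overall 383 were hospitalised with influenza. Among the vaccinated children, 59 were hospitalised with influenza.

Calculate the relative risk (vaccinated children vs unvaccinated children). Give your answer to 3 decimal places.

RR = 0.277

vaccinated children without the outcome: 2923 − 59 = 2864
unvaccinated children with the outcome: 383 − 59 = 324
unvaccinated children without the outcome: 4440 − 324 = 4116
risk, vaccinated children = 59/2923 = 0.02018
risk, unvaccinated children = 324/4440 = 0.07297
RR = 0.02018 / 0.07297 = 0.277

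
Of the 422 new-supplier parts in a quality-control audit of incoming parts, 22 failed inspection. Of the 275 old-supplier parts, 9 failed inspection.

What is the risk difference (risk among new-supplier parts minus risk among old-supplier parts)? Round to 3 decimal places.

RD = 0.019

risk, new-supplier parts = 22/422 = 0.05213
risk, old-supplier parts = 9/275 = 0.03273
risk difference = 0.05213 − 0.03273 = 0.019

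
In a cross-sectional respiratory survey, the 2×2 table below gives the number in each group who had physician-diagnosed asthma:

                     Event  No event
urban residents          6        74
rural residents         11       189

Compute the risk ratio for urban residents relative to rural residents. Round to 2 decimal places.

risk, urban residents = 6/80 = 0.0750
risk, rural residents = 11/200 = 0.0550
RR = 0.0750 / 0.0550 = 1.36

1.36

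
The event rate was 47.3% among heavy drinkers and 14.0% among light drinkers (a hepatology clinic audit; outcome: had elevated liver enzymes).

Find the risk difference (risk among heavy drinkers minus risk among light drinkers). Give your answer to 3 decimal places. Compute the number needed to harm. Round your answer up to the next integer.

risk difference = 0.4730 − 0.1400 = 0.333
absolute risk difference = 0.333000
1 / 0.333000 = 3.003 → round up → 4

RD = 0.333; NNH = 4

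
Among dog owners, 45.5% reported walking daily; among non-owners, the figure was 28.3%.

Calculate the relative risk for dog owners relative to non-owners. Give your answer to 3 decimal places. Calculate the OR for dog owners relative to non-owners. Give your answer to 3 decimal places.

RR = 1.608; OR = 2.115

RR = 0.4550 / 0.2830 = 1.608
odds, dog owners = 0.4550/0.5450 = 0.8349
odds, non-owners = 0.2830/0.7170 = 0.3947
OR = 0.8349 / 0.3947 = 2.115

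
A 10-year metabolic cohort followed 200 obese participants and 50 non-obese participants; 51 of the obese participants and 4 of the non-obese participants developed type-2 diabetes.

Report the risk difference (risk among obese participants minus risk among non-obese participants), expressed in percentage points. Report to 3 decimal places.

RD = 17.500

risk, obese participants = 51/200 = 0.2550
risk, non-obese participants = 4/50 = 0.0800
risk difference = 0.2550 − 0.0800 = 0.1750 → 17.500 percentage points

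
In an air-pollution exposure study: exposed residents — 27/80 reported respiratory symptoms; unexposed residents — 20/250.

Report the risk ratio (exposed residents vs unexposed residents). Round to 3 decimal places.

risk, exposed residents = 27/80 = 0.3375
risk, unexposed residents = 20/250 = 0.0800
RR = 0.3375 / 0.0800 = 4.219

RR ≈ 4.219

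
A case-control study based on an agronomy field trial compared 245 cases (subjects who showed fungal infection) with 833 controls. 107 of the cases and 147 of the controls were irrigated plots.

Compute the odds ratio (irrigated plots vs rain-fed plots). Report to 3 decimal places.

OR = (107 × 686) / (147 × 138) = 73402/20286 ≈ 3.618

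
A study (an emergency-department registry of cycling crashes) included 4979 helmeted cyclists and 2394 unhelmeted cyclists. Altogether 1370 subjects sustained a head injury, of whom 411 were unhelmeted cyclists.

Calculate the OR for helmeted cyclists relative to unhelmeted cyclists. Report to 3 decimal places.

OR: 1.151

helmeted cyclists with the outcome: 1370 − 411 = 959
helmeted cyclists without the outcome: 4979 − 959 = 4020
unhelmeted cyclists without the outcome: 2394 − 411 = 1983
OR = (959 × 1983) / (4020 × 411) = 1901697/1652220 ≈ 1.151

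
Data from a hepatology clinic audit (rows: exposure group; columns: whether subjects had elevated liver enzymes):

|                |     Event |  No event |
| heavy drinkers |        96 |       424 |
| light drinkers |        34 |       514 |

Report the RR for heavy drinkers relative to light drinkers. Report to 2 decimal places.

RR ≈ 2.98

risk, heavy drinkers = 96/520 = 0.1846
risk, light drinkers = 34/548 = 0.0620
RR = 0.1846 / 0.0620 = 2.98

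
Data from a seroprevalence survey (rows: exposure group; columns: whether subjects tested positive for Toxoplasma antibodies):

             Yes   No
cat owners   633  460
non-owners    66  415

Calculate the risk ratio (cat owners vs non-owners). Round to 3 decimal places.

risk, cat owners = 633/1093 = 0.5791
risk, non-owners = 66/481 = 0.1372
RR = 0.5791 / 0.1372 = 4.221

RR: 4.221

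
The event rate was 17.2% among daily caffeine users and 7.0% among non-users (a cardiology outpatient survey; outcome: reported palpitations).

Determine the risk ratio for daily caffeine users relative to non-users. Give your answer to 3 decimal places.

RR = 0.1720 / 0.0700 = 2.457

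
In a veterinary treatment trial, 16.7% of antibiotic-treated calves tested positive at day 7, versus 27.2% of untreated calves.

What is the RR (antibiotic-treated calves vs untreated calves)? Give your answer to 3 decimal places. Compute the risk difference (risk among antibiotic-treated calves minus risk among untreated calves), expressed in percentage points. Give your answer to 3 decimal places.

RR = 0.614; RD = -10.500

RR = 0.1670 / 0.2720 = 0.614
risk difference = 0.1670 − 0.2720 = -0.1050 → -10.500 percentage points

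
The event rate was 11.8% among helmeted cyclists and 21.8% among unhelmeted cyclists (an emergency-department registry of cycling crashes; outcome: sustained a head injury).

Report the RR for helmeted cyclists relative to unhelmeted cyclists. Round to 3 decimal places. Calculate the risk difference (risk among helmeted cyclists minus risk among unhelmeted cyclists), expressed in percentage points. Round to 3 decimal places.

RR = 0.1180 / 0.2180 = 0.541
risk difference = 0.1180 − 0.2180 = -0.1000 → -10.000 percentage points

RR = 0.541; RD = -10.000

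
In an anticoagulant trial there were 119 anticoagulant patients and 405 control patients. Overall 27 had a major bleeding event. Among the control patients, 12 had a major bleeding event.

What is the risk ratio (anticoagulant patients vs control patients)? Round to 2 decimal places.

RR: 4.25

anticoagulant patients with the outcome: 27 − 12 = 15
anticoagulant patients without the outcome: 119 − 15 = 104
control patients without the outcome: 405 − 12 = 393
risk, anticoagulant patients = 15/119 = 0.12605
risk, control patients = 12/405 = 0.02963
RR = 0.12605 / 0.02963 = 4.25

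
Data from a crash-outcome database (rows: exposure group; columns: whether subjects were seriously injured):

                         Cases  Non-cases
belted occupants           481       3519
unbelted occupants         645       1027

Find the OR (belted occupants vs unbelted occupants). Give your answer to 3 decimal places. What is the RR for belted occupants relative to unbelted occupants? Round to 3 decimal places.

OR = 0.218; RR = 0.312

OR = (481 × 1027) / (3519 × 645) = 493987/2269755 ≈ 0.218
risk, belted occupants = 481/4000 = 0.1202
risk, unbelted occupants = 645/1672 = 0.3858
RR = 0.1202 / 0.3858 = 0.312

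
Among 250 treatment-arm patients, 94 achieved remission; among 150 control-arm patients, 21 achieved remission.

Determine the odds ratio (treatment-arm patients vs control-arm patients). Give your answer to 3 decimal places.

odds, treatment-arm patients = 94/156 = 0.6026
odds, control-arm patients = 21/129 = 0.1628
OR = 0.6026 / 0.1628 = 3.701

OR = 3.701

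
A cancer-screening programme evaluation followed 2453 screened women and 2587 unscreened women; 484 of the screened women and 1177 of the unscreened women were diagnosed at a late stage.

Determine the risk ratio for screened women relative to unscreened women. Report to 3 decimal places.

0.434

risk, screened women = 484/2453 = 0.1973
risk, unscreened women = 1177/2587 = 0.4550
RR = 0.1973 / 0.4550 = 0.434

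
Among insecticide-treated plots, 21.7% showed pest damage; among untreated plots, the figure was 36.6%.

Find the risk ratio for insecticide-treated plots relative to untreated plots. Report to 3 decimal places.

RR = 0.2170 / 0.3660 = 0.593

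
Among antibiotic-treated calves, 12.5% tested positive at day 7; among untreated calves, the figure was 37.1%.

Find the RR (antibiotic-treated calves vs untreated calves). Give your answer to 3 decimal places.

RR = 0.1250 / 0.3710 = 0.337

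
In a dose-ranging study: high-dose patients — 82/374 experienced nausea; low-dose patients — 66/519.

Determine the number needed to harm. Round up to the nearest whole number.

risk, high-dose patients = 82/374 = 0.219251
risk, low-dose patients = 66/519 = 0.127168
absolute risk difference = 0.092084
1 / 0.092084 = 10.860 → round up → 11

11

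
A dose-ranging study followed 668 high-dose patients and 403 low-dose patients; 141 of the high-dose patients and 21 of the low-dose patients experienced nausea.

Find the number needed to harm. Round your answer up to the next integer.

7

risk, high-dose patients = 141/668 = 0.211078
risk, low-dose patients = 21/403 = 0.052109
absolute risk difference = 0.158969
1 / 0.158969 = 6.291 → round up → 7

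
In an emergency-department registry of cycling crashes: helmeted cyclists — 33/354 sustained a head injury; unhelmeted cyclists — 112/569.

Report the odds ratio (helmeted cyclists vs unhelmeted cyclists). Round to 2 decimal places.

OR = (33 × 457) / (321 × 112) = 15081/35952 ≈ 0.42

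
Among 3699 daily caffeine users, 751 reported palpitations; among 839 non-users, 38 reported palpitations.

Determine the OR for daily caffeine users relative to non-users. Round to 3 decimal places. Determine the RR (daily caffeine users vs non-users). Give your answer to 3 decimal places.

OR = (751 × 801) / (2948 × 38) = 601551/112024 ≈ 5.370
risk, daily caffeine users = 751/3699 = 0.20303
risk, non-users = 38/839 = 0.04529
RR = 0.20303 / 0.04529 = 4.483

OR = 5.370; RR = 4.483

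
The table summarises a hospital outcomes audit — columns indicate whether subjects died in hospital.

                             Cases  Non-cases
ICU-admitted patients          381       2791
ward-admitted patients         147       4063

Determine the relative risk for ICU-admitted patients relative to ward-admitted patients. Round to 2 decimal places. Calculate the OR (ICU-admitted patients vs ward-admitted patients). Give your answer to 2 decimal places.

risk, ICU-admitted patients = 381/3172 = 0.12011
risk, ward-admitted patients = 147/4210 = 0.03492
RR = 0.12011 / 0.03492 = 3.44
OR = (381 × 4063) / (2791 × 147) = 1548003/410277 ≈ 3.77

RR = 3.44; OR = 3.77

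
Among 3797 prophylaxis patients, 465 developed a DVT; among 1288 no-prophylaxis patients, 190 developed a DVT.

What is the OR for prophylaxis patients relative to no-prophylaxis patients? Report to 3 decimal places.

OR = (465 × 1098) / (3332 × 190) = 510570/633080 ≈ 0.806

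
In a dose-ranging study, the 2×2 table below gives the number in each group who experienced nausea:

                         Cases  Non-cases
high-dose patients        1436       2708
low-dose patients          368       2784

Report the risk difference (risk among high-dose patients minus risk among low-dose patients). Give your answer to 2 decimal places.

RD: 0.23

risk, high-dose patients = 1436/4144 = 0.3465
risk, low-dose patients = 368/3152 = 0.1168
risk difference = 0.3465 − 0.1168 = 0.23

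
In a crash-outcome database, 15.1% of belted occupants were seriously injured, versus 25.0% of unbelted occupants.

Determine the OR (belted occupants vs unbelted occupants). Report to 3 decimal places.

odds, belted occupants = 0.1510/0.8490 = 0.1779
odds, unbelted occupants = 0.2500/0.7500 = 0.3333
OR = 0.1779 / 0.3333 = 0.534

OR = 0.534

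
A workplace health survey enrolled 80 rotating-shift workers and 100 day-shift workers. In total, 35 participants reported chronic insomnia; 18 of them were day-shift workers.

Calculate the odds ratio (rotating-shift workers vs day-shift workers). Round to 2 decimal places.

1.23

rotating-shift workers with the outcome: 35 − 18 = 17
rotating-shift workers without the outcome: 80 − 17 = 63
day-shift workers without the outcome: 100 − 18 = 82
odds, rotating-shift workers = 17/63 = 0.2698
odds, day-shift workers = 18/82 = 0.2195
OR = 0.2698 / 0.2195 = 1.23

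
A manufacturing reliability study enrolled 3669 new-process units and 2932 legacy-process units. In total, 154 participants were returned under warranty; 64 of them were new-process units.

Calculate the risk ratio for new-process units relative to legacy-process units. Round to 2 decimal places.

new-process units without the outcome: 3669 − 64 = 3605
legacy-process units with the outcome: 154 − 64 = 90
legacy-process units without the outcome: 2932 − 90 = 2842
risk, new-process units = 64/3669 = 0.01744
risk, legacy-process units = 90/2932 = 0.03070
RR = 0.01744 / 0.03070 = 0.57

RR ≈ 0.57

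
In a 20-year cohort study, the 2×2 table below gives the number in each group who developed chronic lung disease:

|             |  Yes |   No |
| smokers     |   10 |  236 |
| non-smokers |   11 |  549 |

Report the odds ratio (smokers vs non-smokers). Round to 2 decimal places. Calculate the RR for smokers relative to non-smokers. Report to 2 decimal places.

odds, smokers = 10/236 = 0.04237
odds, non-smokers = 11/549 = 0.02004
OR = 0.04237 / 0.02004 = 2.11
risk, smokers = 10/246 = 0.04065
risk, non-smokers = 11/560 = 0.01964
RR = 0.04065 / 0.01964 = 2.07

OR = 2.11; RR = 2.07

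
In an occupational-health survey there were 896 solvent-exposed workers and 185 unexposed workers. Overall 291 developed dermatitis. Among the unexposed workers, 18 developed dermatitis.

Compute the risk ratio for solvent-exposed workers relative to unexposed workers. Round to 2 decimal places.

3.13

solvent-exposed workers with the outcome: 291 − 18 = 273
solvent-exposed workers without the outcome: 896 − 273 = 623
unexposed workers without the outcome: 185 − 18 = 167
risk, solvent-exposed workers = 273/896 = 0.3047
risk, unexposed workers = 18/185 = 0.0973
RR = 0.3047 / 0.0973 = 3.13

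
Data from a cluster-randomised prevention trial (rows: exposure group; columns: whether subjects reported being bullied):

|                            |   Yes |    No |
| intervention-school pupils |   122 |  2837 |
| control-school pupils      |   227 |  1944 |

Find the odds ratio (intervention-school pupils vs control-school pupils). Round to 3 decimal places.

OR = (122 × 1944) / (2837 × 227) = 237168/643999 ≈ 0.368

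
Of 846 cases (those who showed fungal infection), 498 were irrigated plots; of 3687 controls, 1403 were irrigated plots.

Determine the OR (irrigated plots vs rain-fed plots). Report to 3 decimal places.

OR = (498 × 2284) / (1403 × 348) = 1137432/488244 ≈ 2.330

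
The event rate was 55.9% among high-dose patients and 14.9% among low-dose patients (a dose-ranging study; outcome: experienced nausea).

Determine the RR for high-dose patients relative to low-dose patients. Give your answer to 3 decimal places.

RR = 0.5590 / 0.1490 = 3.752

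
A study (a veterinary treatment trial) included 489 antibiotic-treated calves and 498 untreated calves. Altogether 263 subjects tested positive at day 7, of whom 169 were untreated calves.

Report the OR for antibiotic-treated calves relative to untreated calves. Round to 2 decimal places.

OR = 0.46

antibiotic-treated calves with the outcome: 263 − 169 = 94
antibiotic-treated calves without the outcome: 489 − 94 = 395
untreated calves without the outcome: 498 − 169 = 329
OR = (94 × 329) / (395 × 169) = 30926/66755 ≈ 0.46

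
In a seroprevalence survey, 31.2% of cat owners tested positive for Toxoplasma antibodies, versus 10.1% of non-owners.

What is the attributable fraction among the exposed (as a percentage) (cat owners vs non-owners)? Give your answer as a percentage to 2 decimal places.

AR% = (0.3120 − 0.1010) / 0.3120 = 0.6763 → 67.63%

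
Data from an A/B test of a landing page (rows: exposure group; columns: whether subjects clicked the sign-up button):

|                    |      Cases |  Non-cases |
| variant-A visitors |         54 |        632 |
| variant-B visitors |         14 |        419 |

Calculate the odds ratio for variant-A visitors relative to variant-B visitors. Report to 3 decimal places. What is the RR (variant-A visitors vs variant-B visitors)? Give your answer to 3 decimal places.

OR = 2.557; RR = 2.435

OR = (54 × 419) / (632 × 14) = 22626/8848 ≈ 2.557
risk, variant-A visitors = 54/686 = 0.07872
risk, variant-B visitors = 14/433 = 0.03233
RR = 0.07872 / 0.03233 = 2.435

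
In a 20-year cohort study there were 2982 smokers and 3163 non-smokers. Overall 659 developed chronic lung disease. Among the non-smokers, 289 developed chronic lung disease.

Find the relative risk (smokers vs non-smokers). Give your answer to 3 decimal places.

smokers with the outcome: 659 − 289 = 370
smokers without the outcome: 2982 − 370 = 2612
non-smokers without the outcome: 3163 − 289 = 2874
risk, smokers = 370/2982 = 0.1241
risk, non-smokers = 289/3163 = 0.0914
RR = 0.1241 / 0.0914 = 1.358

1.358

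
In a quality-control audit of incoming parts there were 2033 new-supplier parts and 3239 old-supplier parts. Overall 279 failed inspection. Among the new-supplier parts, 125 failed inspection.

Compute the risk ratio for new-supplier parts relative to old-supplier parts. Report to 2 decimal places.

RR: 1.29

new-supplier parts without the outcome: 2033 − 125 = 1908
old-supplier parts with the outcome: 279 − 125 = 154
old-supplier parts without the outcome: 3239 − 154 = 3085
risk, new-supplier parts = 125/2033 = 0.06149
risk, old-supplier parts = 154/3239 = 0.04755
RR = 0.06149 / 0.04755 = 1.29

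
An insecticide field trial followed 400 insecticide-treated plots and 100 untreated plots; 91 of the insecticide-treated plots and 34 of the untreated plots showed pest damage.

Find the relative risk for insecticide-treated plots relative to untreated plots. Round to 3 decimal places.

risk, insecticide-treated plots = 91/400 = 0.2275
risk, untreated plots = 34/100 = 0.3400
RR = 0.2275 / 0.3400 = 0.669

RR = 0.669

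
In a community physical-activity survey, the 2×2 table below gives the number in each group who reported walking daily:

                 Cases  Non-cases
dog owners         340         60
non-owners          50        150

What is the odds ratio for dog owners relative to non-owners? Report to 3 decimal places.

OR = (340 × 150) / (60 × 50) = 51000/3000 ≈ 17.000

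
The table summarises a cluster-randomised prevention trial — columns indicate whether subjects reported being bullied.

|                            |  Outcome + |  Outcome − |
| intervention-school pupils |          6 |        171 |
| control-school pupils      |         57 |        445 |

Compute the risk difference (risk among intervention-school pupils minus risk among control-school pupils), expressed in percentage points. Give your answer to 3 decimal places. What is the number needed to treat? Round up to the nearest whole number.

risk, intervention-school pupils = 6/177 = 0.03390
risk, control-school pupils = 57/502 = 0.11355
risk difference = 0.03390 − 0.11355 = -0.07965 → -7.965 percentage points
absolute risk difference = 0.079648
1 / 0.079648 = 12.555 → round up → 13

RD = -7.965; NNT = 13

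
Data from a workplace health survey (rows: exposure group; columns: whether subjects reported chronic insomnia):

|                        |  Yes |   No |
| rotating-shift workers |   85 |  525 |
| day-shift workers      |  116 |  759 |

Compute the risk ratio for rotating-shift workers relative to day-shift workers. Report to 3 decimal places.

RR ≈ 1.051

risk, rotating-shift workers = 85/610 = 0.1393
risk, day-shift workers = 116/875 = 0.1326
RR = 0.1393 / 0.1326 = 1.051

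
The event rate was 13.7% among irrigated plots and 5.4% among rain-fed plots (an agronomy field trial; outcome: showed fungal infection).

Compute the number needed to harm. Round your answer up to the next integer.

absolute risk difference = 0.083000
1 / 0.083000 = 12.048 → round up → 13

NNH: 13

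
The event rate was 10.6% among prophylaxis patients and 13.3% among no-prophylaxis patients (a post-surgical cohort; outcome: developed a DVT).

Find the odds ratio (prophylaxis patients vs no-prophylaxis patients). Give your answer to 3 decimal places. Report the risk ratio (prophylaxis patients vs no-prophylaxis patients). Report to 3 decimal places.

OR = 0.773; RR = 0.797

odds, prophylaxis patients = 0.1060/0.8940 = 0.1186
odds, no-prophylaxis patients = 0.1330/0.8670 = 0.1534
OR = 0.1186 / 0.1534 = 0.773
RR = 0.1060 / 0.1330 = 0.797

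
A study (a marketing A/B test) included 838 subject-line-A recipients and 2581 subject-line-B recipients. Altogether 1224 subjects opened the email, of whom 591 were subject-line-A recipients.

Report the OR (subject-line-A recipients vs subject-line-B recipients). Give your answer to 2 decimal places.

subject-line-A recipients without the outcome: 838 − 591 = 247
subject-line-B recipients with the outcome: 1224 − 591 = 633
subject-line-B recipients without the outcome: 2581 − 633 = 1948
odds, subject-line-A recipients = 591/247 = 2.3927
odds, subject-line-B recipients = 633/1948 = 0.3249
OR = 2.3927 / 0.3249 = 7.36

OR = 7.36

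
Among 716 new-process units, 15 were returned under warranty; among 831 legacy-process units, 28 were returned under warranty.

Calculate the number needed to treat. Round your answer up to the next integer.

NNT: 79

risk, new-process units = 15/716 = 0.020950
risk, legacy-process units = 28/831 = 0.033694
absolute risk difference = 0.012745
1 / 0.012745 = 78.462 → round up → 79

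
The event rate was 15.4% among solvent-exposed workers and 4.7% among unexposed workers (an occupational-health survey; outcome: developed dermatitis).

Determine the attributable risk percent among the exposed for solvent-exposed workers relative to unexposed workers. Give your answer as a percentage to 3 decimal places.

AR% = (0.15400 − 0.04700) / 0.15400 = 0.6948 → 69.481%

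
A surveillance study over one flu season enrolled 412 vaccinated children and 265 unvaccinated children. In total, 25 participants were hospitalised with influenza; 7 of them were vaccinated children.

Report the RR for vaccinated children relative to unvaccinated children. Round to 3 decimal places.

vaccinated children without the outcome: 412 − 7 = 405
unvaccinated children with the outcome: 25 − 7 = 18
unvaccinated children without the outcome: 265 − 18 = 247
risk, vaccinated children = 7/412 = 0.01699
risk, unvaccinated children = 18/265 = 0.06792
RR = 0.01699 / 0.06792 = 0.250

0.250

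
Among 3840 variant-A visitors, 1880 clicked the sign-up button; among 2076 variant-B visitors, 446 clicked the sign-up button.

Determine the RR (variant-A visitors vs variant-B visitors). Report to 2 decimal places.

risk, variant-A visitors = 1880/3840 = 0.4896
risk, variant-B visitors = 446/2076 = 0.2148
RR = 0.4896 / 0.2148 = 2.28

2.28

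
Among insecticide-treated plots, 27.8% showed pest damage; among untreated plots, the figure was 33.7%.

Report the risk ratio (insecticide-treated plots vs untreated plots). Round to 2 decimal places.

RR = 0.2780 / 0.3370 = 0.82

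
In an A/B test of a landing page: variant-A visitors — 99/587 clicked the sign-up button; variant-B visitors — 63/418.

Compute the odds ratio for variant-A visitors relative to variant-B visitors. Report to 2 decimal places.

OR = 1.14

odds, variant-A visitors = 99/488 = 0.2029
odds, variant-B visitors = 63/355 = 0.1775
OR = 0.2029 / 0.1775 = 1.14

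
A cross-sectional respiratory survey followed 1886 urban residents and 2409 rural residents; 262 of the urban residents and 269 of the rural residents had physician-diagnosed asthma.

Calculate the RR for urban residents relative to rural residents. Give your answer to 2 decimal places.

risk, urban residents = 262/1886 = 0.1389
risk, rural residents = 269/2409 = 0.1117
RR = 0.1389 / 0.1117 = 1.24

RR: 1.24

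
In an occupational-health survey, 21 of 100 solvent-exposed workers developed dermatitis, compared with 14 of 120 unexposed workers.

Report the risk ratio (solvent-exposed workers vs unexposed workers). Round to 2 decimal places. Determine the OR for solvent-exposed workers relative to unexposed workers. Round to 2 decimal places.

risk, solvent-exposed workers = 21/100 = 0.2100
risk, unexposed workers = 14/120 = 0.1167
RR = 0.2100 / 0.1167 = 1.80
OR = (21 × 106) / (79 × 14) = 2226/1106 ≈ 2.01

RR = 1.80; OR = 2.01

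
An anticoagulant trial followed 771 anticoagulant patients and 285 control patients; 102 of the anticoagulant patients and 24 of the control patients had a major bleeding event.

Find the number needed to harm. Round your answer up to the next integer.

NNH: 21

risk, anticoagulant patients = 102/771 = 0.132296
risk, control patients = 24/285 = 0.084211
absolute risk difference = 0.048085
1 / 0.048085 = 20.797 → round up → 21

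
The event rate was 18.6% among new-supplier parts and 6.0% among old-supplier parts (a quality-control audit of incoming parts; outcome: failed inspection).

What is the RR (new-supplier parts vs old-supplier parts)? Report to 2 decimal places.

RR = 0.1860 / 0.0600 = 3.10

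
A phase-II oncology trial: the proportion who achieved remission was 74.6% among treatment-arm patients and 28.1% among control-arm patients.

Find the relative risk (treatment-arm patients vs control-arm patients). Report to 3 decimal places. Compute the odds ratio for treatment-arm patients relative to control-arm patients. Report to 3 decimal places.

RR = 2.655; OR = 7.515

RR = 0.7460 / 0.2810 = 2.655
odds, treatment-arm patients = 0.7460/0.2540 = 2.9370
odds, control-arm patients = 0.2810/0.7190 = 0.3908
OR = 2.9370 / 0.3908 = 7.515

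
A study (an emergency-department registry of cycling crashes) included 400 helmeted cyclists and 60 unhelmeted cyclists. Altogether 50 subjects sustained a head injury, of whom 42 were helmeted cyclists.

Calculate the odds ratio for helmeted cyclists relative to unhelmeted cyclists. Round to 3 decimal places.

helmeted cyclists without the outcome: 400 − 42 = 358
unhelmeted cyclists with the outcome: 50 − 42 = 8
unhelmeted cyclists without the outcome: 60 − 8 = 52
odds, helmeted cyclists = 42/358 = 0.1173
odds, unhelmeted cyclists = 8/52 = 0.1538
OR = 0.1173 / 0.1538 = 0.763

OR ≈ 0.763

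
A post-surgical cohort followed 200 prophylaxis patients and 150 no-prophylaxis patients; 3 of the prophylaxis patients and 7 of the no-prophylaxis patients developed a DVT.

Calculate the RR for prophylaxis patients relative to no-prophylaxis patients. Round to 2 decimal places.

RR ≈ 0.32

risk, prophylaxis patients = 3/200 = 0.01500
risk, no-prophylaxis patients = 7/150 = 0.04667
RR = 0.01500 / 0.04667 = 0.32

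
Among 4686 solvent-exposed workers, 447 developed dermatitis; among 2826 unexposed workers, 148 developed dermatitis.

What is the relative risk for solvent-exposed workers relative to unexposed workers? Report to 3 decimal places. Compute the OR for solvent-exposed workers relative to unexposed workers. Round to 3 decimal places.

risk, solvent-exposed workers = 447/4686 = 0.0954
risk, unexposed workers = 148/2826 = 0.0524
RR = 0.0954 / 0.0524 = 1.821
OR = (447 × 2678) / (4239 × 148) = 1197066/627372 ≈ 1.908

RR = 1.821; OR = 1.908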